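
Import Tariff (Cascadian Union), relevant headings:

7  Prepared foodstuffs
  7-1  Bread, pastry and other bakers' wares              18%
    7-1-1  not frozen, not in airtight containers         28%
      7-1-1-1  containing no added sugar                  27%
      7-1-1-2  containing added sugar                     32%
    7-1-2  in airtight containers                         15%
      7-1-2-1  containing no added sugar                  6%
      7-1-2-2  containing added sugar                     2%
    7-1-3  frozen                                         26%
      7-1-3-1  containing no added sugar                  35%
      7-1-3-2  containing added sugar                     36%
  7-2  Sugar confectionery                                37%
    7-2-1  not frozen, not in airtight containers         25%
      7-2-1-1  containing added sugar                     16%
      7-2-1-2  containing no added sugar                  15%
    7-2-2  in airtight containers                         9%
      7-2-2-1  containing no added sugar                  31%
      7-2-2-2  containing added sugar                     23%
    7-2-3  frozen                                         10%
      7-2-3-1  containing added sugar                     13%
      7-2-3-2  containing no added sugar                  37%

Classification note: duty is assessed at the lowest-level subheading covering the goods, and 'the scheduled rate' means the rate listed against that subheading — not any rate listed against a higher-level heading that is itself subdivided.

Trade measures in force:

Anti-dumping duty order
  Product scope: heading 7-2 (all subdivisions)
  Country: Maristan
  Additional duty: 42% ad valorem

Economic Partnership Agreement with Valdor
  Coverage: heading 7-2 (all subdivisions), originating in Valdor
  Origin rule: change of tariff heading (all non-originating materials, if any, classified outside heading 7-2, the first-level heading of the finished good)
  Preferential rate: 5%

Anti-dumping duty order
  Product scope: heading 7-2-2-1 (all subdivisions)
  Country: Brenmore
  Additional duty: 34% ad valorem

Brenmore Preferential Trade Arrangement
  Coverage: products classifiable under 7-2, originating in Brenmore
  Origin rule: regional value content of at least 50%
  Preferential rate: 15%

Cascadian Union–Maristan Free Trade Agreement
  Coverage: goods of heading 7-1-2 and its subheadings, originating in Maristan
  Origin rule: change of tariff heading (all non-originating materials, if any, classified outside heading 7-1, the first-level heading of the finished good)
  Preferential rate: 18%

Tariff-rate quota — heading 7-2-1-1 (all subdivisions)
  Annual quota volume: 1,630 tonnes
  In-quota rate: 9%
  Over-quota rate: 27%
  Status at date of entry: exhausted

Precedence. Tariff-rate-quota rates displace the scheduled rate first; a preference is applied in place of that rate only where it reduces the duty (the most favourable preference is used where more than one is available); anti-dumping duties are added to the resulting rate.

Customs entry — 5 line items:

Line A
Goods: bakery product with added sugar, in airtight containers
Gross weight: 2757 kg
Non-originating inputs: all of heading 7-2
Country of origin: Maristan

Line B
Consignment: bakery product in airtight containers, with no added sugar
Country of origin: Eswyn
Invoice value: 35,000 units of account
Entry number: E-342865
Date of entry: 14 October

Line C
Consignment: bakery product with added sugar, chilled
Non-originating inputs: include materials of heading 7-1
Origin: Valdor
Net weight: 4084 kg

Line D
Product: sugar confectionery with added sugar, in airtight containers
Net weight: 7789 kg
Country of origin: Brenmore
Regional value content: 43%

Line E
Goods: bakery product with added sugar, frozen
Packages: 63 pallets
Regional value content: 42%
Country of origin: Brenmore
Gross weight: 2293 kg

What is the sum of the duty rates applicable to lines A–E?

Line A: bakery product → 7-1; in airtight containers → 7-1-2; with added sugar → 7-1-2-2. Scheduled 2%. Maristan agreement on 7-1-2: CTH met → 18% available; preference 18% not lower than 2% → no reduction. → 2%.
Line B: bakery product → 7-1; in airtight containers → 7-1-2; with no added sugar → 7-1-2-1. Scheduled 6%. No special measure applies. → 6%.
Line C: bakery product → 7-1; chilled → 7-1-1; with added sugar → 7-1-1-2. Scheduled 32%. Valdor agreement on 7-2: 7-1-1-2 not covered. → 32%.
Line D: sugar confectionery → 7-2; in airtight containers → 7-2-2; with added sugar → 7-2-2-2. Scheduled 23%. Brenmore agreement on 7-2: RVC < 50%. → 23%.
Line E: bakery product → 7-1; frozen → 7-1-3; with added sugar → 7-1-3-2. Scheduled 36%. Brenmore agreement on 7-2: 7-1-3-2 not covered. → 36%.
Sum: 2% + 6% + 32% + 23% + 36% = 99%.

99%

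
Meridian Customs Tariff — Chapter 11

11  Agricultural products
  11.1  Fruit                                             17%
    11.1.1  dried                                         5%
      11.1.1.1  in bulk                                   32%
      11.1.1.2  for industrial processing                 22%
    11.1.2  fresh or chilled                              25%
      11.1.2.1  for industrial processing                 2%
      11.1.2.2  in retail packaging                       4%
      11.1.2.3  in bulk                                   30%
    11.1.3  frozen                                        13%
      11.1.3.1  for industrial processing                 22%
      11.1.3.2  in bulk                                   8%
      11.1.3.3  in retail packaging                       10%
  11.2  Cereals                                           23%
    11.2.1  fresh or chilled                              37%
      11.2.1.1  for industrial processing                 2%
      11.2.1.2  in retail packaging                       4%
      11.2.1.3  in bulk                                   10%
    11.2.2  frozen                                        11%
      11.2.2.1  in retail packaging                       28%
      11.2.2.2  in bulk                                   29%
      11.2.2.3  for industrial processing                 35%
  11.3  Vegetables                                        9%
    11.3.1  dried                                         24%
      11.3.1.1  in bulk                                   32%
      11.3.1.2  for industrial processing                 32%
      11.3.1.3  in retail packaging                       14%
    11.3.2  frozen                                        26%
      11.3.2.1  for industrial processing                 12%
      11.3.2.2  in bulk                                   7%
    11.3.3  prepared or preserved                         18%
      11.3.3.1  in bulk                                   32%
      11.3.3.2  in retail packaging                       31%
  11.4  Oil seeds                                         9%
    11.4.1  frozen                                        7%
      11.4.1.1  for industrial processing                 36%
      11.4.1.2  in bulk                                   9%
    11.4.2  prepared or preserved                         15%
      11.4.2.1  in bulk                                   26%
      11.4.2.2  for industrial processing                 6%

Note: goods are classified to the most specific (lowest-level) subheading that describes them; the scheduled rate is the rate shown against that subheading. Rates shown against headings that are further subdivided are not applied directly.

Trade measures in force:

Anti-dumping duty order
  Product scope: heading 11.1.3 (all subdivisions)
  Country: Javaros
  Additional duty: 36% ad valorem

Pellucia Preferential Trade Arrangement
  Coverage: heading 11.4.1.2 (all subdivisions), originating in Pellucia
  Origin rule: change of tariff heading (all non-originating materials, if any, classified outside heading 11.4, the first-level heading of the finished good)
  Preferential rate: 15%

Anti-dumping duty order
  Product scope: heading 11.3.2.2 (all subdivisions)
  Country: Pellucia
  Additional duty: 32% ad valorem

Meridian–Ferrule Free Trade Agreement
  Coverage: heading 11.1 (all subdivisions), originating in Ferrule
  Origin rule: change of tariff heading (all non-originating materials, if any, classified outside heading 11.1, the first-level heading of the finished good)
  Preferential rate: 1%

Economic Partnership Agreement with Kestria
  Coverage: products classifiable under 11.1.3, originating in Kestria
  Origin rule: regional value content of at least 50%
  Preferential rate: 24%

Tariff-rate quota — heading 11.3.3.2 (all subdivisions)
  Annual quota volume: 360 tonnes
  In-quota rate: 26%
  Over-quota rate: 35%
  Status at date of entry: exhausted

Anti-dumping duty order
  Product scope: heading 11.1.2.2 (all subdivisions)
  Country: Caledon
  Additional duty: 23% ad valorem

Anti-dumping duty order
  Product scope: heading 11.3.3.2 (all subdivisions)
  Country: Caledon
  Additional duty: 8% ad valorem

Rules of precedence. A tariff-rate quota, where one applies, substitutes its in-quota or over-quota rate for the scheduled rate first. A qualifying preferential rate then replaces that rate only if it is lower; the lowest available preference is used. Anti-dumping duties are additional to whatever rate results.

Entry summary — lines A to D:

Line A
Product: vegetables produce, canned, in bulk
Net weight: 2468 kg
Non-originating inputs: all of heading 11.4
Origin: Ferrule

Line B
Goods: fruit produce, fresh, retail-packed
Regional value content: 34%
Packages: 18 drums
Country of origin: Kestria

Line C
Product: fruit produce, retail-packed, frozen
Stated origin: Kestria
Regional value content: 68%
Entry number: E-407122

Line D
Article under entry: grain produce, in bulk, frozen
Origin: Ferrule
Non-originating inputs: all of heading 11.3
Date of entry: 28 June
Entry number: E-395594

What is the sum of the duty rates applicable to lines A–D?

Line A: vegetables → 11.3; canned → 11.3.3; in bulk → 11.3.3.1. Scheduled 32%. Ferrule agreement on 11.1: 11.3.3.1 not covered. → 32%.
Line B: fruit → 11.1; fresh → 11.1.2; retail-packed → 11.1.2.2. Scheduled 4%. Kestria agreement on 11.1.3: 11.1.2.2 not covered. → 4%.
Line C: fruit → 11.1; frozen → 11.1.3; retail-packed → 11.1.3.3. Scheduled 10%. Kestria agreement on 11.1.3: RVC ≥ 50% → 24% available; preference 24% not lower than 10% → no reduction. → 10%.
Line D: grain → 11.2; frozen → 11.2.2; in bulk → 11.2.2.2. Scheduled 29%. Ferrule agreement on 11.1: 11.2.2.2 not covered. → 29%.
Sum: 32% + 4% + 10% + 29% = 75%.

75%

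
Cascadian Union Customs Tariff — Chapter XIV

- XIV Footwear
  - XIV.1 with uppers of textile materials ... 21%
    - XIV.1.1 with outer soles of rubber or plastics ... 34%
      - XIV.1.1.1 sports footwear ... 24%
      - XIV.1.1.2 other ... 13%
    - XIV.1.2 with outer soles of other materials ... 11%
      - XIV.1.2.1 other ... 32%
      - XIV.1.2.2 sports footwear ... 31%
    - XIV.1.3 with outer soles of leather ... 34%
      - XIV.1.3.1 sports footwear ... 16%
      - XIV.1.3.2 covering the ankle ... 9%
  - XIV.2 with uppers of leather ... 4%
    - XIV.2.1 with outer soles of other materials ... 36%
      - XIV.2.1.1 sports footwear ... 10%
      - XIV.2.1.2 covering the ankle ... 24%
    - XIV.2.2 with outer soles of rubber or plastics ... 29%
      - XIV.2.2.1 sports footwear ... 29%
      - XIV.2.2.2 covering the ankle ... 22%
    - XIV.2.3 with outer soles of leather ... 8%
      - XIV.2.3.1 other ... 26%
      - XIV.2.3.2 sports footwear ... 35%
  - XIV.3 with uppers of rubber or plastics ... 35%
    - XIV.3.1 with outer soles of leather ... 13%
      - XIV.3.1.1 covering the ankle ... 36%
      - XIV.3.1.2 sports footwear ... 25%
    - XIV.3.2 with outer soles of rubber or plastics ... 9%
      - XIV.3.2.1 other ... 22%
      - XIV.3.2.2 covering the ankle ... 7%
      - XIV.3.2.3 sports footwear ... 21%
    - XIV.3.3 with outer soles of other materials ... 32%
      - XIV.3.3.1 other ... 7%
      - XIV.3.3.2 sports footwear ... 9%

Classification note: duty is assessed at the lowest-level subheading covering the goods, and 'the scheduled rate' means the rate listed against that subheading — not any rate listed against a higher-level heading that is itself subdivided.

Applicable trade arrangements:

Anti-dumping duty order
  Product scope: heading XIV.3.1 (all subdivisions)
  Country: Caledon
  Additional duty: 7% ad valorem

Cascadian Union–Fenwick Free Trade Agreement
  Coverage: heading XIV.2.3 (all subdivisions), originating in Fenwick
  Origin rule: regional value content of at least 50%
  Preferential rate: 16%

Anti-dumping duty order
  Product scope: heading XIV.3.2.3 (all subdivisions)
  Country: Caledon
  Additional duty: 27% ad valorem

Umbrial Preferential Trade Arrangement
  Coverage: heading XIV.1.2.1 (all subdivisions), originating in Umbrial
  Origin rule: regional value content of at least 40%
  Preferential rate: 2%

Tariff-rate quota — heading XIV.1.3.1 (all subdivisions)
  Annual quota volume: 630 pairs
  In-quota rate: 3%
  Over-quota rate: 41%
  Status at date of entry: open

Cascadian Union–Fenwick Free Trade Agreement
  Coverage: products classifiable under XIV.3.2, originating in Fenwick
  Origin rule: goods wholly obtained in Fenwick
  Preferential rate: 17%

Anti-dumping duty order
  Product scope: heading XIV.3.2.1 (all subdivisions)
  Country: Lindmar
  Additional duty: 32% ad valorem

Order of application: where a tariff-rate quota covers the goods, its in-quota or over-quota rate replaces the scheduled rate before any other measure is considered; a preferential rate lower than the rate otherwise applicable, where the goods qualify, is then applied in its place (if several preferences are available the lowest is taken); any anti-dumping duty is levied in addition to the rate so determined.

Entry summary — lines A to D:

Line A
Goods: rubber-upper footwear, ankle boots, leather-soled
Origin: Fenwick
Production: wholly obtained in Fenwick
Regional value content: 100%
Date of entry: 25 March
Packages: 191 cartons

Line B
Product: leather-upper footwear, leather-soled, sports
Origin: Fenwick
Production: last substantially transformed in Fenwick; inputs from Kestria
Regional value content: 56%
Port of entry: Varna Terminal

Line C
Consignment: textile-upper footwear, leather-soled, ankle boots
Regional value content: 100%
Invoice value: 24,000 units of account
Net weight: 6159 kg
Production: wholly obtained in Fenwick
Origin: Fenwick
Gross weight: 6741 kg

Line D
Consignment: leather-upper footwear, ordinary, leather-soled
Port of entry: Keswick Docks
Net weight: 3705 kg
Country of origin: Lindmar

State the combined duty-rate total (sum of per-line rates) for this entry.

87%

Line A: rubber-upper → XIV.3; leather-soled → XIV.3.1; ankle boots → XIV.3.1.1. Scheduled 36%. Fenwick agreement on XIV.2.3: XIV.3.1.1 not covered; Fenwick agreement on XIV.3.2: XIV.3.1.1 not covered. → 36%.
Line B: leather-upper → XIV.2; leather-soled → XIV.2.3; sports → XIV.2.3.2. Scheduled 35%. Fenwick agreement on XIV.2.3: RVC ≥ 50% → 16% available; Fenwick agreement on XIV.3.2: XIV.2.3.2 not covered; preferential 16%. → 16%.
Line C: textile-upper → XIV.1; leather-soled → XIV.1.3; ankle boots → XIV.1.3.2. Scheduled 9%. Fenwick agreement on XIV.2.3: XIV.1.3.2 not covered; Fenwick agreement on XIV.3.2: XIV.1.3.2 not covered. → 9%.
Line D: leather-upper → XIV.2; leather-soled → XIV.2.3; ordinary → XIV.2.3.1. Scheduled 26%. No special measure applies. → 26%.
Sum: 36% + 16% + 9% + 26% = 87%.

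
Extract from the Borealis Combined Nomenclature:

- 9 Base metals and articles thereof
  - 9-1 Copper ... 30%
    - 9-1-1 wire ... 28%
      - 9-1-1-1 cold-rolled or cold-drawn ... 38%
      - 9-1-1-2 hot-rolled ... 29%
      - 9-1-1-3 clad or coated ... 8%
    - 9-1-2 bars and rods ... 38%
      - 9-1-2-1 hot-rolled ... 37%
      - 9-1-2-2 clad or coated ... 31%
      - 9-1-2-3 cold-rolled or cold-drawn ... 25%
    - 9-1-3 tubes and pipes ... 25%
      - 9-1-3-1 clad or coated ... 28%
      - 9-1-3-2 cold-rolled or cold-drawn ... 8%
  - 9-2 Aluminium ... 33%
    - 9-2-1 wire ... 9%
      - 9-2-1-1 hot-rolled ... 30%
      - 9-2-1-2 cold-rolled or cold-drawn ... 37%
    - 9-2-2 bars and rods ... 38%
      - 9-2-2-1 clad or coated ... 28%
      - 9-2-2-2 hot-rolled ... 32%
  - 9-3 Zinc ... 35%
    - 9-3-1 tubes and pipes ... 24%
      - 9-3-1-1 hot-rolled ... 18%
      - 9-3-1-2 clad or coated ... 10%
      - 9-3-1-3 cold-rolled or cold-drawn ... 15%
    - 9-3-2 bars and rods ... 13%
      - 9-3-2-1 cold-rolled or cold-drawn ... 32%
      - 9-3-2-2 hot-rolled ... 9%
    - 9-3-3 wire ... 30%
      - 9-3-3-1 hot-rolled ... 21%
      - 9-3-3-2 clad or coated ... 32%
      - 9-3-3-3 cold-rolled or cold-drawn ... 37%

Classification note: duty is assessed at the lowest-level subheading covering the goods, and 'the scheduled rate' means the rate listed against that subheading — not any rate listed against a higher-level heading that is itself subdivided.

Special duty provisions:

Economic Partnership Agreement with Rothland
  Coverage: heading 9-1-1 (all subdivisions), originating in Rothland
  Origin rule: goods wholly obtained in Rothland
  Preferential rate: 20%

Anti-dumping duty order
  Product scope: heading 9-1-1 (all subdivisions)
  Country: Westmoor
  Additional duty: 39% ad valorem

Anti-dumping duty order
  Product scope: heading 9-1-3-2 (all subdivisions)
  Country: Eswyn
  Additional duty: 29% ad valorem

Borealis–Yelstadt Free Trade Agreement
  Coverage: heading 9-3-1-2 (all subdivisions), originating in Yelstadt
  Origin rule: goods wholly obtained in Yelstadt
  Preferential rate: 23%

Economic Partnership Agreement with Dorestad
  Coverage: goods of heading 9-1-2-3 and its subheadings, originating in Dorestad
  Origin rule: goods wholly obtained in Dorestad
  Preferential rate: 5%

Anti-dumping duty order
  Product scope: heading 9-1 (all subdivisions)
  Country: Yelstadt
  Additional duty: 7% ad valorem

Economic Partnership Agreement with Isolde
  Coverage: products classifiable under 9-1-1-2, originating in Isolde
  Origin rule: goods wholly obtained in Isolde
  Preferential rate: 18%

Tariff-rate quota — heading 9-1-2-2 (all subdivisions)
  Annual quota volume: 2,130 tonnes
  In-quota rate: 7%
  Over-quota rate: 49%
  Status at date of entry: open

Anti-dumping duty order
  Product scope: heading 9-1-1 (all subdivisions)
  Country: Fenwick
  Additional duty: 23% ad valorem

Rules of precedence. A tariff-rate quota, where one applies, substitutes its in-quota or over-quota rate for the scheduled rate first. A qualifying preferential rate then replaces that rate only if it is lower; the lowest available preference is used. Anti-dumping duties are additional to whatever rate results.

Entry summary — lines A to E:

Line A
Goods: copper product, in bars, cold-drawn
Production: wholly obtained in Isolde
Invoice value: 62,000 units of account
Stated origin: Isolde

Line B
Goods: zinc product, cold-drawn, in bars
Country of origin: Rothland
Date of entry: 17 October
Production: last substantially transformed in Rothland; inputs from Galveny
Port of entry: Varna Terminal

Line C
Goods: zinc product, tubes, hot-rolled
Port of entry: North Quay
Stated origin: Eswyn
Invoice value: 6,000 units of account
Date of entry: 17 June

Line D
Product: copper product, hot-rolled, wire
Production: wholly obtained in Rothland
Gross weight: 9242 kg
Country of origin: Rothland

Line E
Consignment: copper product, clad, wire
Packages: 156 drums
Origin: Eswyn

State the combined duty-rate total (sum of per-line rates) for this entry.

103%

Line A: copper → 9-1; in bars → 9-1-2; cold-drawn → 9-1-2-3. Scheduled 25%. Isolde agreement on 9-1-1-2: 9-1-2-3 not covered. → 25%.
Line B: zinc → 9-3; in bars → 9-3-2; cold-drawn → 9-3-2-1. Scheduled 32%. Rothland agreement on 9-1-1: 9-3-2-1 not covered. → 32%.
Line C: zinc → 9-3; tubes → 9-3-1; hot-rolled → 9-3-1-1. Scheduled 18%. No special measure applies. → 18%.
Line D: copper → 9-1; wire → 9-1-1; hot-rolled → 9-1-1-2. Scheduled 29%. Rothland agreement on 9-1-1: wholly obtained → 20% available; preferential 20%. → 20%.
Line E: copper → 9-1; wire → 9-1-1; clad → 9-1-1-3. Scheduled 8%. No special measure applies. → 8%.
Sum: 25% + 32% + 18% + 20% + 8% = 103%.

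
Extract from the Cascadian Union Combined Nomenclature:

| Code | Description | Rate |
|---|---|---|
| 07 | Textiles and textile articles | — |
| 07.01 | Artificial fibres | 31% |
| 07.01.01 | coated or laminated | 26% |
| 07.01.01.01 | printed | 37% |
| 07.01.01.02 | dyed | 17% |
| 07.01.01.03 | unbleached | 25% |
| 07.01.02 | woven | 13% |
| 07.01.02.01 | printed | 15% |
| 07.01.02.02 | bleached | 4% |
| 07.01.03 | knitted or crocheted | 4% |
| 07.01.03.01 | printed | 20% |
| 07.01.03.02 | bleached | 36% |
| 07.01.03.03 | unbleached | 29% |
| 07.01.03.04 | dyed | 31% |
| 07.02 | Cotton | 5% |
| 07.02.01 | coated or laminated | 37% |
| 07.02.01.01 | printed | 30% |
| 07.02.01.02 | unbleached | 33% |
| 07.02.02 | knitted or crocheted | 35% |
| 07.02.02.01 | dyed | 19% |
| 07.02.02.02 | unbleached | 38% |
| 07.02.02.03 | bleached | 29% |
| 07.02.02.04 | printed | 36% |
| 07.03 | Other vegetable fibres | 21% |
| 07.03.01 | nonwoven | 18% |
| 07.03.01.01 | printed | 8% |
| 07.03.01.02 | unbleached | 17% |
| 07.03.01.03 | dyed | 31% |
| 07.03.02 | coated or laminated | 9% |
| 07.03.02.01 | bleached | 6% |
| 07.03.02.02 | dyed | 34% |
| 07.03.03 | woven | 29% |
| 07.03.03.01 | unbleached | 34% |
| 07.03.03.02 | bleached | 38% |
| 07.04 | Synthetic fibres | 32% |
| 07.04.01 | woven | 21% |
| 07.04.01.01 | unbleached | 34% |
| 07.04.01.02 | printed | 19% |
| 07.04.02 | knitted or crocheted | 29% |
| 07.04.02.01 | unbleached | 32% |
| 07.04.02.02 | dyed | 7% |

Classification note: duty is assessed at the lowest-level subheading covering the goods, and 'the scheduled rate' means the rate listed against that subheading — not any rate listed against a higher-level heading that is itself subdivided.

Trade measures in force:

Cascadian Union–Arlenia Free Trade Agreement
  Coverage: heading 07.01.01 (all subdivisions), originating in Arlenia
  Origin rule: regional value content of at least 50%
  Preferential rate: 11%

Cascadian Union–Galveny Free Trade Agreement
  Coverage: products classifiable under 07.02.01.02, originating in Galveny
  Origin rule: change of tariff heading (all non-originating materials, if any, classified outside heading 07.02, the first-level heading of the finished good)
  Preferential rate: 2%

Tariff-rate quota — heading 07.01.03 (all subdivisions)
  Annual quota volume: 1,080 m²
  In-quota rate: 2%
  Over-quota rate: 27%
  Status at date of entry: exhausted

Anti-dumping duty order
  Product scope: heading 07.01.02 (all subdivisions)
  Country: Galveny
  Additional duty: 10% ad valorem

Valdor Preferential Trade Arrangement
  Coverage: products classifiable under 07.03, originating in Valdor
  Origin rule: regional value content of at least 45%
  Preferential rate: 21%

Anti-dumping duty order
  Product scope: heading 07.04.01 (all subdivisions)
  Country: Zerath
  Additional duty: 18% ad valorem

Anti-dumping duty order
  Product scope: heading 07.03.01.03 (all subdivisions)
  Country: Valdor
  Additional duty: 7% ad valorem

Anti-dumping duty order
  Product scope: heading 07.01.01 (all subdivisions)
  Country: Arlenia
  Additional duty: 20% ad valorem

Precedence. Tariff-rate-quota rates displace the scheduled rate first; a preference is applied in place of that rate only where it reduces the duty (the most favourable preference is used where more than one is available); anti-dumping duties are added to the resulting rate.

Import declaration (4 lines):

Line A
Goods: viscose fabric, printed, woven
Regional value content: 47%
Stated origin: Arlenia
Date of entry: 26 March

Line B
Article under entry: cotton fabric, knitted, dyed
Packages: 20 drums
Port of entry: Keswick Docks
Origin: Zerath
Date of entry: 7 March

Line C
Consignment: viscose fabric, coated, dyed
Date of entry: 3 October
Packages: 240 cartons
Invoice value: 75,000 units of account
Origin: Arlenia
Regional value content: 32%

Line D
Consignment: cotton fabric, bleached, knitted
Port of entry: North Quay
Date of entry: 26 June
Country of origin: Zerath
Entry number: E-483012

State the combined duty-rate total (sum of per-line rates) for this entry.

100%

Line A: viscose → 07.01; woven → 07.01.02; printed → 07.01.02.01. Scheduled 15%. Arlenia agreement on 07.01.01: 07.01.02.01 not covered. → 15%.
Line B: cotton → 07.02; knitted → 07.02.02; dyed → 07.02.02.01. Scheduled 19%. No special measure applies. → 19%.
Line C: viscose → 07.01; coated → 07.01.01; dyed → 07.01.01.02. Scheduled 17%. Arlenia agreement on 07.01.01: RVC < 50%; anti-dumping (Arlenia, 07.01.01): +20%; total 17% + 20% = 37%. → 37%.
Line D: cotton → 07.02; knitted → 07.02.02; bleached → 07.02.02.03. Scheduled 29%. No special measure applies. → 29%.
Sum: 15% + 19% + 37% + 29% = 100%.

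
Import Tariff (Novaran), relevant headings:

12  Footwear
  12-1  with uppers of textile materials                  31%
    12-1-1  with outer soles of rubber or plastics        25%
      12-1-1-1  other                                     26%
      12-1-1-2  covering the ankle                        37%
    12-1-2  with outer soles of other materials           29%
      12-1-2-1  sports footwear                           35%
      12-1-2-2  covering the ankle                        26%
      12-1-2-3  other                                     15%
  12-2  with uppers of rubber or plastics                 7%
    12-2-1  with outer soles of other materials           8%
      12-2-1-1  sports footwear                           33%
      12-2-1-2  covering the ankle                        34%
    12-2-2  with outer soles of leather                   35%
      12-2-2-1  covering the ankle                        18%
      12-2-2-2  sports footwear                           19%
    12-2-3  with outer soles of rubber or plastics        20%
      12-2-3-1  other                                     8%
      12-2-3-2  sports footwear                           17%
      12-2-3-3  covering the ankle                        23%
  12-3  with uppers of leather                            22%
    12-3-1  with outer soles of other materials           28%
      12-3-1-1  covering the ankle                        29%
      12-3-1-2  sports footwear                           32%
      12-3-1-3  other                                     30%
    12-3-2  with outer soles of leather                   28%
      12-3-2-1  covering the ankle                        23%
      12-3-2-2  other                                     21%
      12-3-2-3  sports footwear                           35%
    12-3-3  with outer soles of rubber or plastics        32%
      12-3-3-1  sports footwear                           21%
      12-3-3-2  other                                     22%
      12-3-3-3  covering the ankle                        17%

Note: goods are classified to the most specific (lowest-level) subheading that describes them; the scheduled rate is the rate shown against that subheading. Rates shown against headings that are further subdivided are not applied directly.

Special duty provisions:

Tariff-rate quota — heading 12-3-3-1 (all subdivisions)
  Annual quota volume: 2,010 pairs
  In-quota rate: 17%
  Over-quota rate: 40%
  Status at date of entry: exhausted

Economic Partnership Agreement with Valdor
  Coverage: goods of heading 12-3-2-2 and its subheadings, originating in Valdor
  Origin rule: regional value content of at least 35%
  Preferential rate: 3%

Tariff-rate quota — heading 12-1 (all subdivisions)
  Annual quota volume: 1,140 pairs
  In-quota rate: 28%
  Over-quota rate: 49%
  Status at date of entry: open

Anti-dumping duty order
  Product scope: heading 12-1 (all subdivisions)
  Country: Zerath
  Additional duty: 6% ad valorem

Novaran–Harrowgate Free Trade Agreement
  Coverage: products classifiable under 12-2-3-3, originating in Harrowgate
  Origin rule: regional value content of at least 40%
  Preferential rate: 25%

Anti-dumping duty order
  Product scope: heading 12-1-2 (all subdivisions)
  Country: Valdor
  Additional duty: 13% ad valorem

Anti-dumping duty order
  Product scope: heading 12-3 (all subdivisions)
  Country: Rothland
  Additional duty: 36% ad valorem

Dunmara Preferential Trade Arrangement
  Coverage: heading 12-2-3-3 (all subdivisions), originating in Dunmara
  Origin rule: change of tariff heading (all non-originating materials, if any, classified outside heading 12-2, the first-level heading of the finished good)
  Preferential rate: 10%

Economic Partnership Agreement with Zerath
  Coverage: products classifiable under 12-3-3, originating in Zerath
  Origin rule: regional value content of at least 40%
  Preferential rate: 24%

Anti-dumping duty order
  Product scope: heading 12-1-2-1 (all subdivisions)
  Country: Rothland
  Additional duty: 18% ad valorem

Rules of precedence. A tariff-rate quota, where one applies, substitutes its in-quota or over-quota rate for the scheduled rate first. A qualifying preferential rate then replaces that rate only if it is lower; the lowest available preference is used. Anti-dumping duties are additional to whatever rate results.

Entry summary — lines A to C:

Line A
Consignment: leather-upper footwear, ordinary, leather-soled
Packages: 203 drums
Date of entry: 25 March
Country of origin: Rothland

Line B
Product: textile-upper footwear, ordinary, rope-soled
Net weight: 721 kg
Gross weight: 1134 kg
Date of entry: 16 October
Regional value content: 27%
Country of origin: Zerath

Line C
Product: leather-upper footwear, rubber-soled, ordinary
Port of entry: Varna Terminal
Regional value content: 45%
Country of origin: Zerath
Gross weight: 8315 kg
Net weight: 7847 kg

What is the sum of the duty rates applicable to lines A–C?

113%

Line A: leather-upper → 12-3; leather-soled → 12-3-2; ordinary → 12-3-2-2. Scheduled 21%. anti-dumping (Rothland, 12-3): +36%; total 21% + 36% = 57%. → 57%.
Line B: textile-upper → 12-1; rope-soled → 12-1-2; ordinary → 12-1-2-3. Scheduled 15%. quota on 12-1 open → in-quota 28%; Zerath agreement on 12-3-3: 12-1-2-3 not covered; anti-dumping (Zerath, 12-1): +6%; total 28% + 6% = 34%. → 34%.
Line C: leather-upper → 12-3; rubber-soled → 12-3-3; ordinary → 12-3-3-2. Scheduled 22%. Zerath agreement on 12-3-3: RVC ≥ 40% → 24% available; preference 24% not lower than 22% → no reduction. → 22%.
Sum: 57% + 34% + 22% = 113%.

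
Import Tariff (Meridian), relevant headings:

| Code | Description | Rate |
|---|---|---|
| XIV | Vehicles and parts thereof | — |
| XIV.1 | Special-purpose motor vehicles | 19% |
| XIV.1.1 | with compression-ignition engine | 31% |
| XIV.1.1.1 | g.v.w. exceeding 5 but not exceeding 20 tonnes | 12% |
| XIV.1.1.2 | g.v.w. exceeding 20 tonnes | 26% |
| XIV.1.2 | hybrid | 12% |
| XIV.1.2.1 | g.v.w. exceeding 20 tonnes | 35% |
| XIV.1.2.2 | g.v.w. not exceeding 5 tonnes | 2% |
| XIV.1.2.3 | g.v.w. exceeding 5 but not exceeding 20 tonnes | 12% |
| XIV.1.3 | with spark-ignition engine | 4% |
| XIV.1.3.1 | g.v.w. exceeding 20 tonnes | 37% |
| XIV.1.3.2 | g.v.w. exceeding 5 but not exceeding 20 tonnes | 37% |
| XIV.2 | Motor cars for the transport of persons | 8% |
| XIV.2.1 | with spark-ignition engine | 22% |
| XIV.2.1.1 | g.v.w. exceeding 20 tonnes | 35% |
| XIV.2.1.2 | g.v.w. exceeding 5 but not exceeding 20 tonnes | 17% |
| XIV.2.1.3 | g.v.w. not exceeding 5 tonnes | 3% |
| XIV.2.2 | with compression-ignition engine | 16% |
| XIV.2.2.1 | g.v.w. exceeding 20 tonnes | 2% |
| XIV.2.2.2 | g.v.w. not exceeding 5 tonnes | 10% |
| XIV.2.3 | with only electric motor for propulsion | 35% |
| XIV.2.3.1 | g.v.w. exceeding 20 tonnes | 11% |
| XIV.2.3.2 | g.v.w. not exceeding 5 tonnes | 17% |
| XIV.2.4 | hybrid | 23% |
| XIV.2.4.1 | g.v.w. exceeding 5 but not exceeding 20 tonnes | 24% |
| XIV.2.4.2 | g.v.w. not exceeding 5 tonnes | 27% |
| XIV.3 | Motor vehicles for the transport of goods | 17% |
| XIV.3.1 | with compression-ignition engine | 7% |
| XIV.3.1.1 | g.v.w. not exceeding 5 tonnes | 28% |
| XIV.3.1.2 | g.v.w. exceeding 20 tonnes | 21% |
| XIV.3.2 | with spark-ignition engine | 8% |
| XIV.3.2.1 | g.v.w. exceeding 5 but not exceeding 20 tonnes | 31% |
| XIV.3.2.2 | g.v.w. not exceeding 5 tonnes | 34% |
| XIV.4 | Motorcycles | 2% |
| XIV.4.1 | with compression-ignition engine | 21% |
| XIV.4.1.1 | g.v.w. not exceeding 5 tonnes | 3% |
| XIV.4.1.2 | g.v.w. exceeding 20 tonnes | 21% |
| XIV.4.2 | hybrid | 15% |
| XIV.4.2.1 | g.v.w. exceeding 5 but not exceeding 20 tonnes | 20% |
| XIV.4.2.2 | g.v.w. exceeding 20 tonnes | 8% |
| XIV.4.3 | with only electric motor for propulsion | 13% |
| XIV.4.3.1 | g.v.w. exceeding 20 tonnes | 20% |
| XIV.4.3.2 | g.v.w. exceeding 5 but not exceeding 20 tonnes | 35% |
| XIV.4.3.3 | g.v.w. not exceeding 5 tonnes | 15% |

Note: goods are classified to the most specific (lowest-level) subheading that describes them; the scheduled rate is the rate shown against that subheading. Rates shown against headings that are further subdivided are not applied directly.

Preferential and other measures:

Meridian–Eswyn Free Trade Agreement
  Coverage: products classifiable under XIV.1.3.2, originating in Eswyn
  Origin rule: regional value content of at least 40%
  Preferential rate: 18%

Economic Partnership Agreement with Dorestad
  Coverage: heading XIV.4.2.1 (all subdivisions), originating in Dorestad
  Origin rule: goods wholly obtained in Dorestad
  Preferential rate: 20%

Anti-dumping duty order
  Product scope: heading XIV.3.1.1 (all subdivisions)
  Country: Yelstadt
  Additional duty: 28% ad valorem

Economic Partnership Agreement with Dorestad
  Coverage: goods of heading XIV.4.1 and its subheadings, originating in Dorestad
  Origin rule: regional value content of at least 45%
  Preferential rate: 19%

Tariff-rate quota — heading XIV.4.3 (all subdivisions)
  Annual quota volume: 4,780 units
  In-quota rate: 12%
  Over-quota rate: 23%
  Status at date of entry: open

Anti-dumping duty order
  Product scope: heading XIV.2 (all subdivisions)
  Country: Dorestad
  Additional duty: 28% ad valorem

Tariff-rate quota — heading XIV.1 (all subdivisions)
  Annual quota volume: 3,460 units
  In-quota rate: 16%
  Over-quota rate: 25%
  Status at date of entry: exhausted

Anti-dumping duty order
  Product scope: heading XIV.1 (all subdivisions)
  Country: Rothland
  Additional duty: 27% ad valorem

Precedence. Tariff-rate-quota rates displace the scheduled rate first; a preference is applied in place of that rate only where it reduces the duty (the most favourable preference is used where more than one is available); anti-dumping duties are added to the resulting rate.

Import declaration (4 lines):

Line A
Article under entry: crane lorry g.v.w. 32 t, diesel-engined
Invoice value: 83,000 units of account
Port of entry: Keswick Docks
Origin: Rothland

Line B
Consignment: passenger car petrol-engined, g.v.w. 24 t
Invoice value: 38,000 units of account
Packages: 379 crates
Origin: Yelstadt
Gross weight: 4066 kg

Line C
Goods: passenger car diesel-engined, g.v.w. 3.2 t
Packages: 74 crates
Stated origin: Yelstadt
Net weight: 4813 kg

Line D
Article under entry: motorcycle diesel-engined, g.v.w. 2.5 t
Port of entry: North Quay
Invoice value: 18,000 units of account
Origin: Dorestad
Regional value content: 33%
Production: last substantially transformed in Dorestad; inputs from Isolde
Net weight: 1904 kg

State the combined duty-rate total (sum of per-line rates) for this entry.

100%

Line A: crane lorry → XIV.1; diesel-engined → XIV.1.1; g.v.w. 32 t → XIV.1.1.2. Scheduled 26%. quota on XIV.1 exhausted → over-quota 25%; anti-dumping (Rothland, XIV.1): +27%; total 25% + 27% = 52%. → 52%.
Line B: passenger car → XIV.2; petrol-engined → XIV.2.1; g.v.w. 24 t → XIV.2.1.1. Scheduled 35%. No special measure applies. → 35%.
Line C: passenger car → XIV.2; diesel-engined → XIV.2.2; g.v.w. 3.2 t → XIV.2.2.2. Scheduled 10%. No special measure applies. → 10%.
Line D: motorcycle → XIV.4; diesel-engined → XIV.4.1; g.v.w. 2.5 t → XIV.4.1.1. Scheduled 3%. Dorestad agreement on XIV.4.2.1: XIV.4.1.1 not covered; Dorestad agreement on XIV.4.1: RVC < 45%. → 3%.
Sum: 52% + 35% + 10% + 3% = 100%.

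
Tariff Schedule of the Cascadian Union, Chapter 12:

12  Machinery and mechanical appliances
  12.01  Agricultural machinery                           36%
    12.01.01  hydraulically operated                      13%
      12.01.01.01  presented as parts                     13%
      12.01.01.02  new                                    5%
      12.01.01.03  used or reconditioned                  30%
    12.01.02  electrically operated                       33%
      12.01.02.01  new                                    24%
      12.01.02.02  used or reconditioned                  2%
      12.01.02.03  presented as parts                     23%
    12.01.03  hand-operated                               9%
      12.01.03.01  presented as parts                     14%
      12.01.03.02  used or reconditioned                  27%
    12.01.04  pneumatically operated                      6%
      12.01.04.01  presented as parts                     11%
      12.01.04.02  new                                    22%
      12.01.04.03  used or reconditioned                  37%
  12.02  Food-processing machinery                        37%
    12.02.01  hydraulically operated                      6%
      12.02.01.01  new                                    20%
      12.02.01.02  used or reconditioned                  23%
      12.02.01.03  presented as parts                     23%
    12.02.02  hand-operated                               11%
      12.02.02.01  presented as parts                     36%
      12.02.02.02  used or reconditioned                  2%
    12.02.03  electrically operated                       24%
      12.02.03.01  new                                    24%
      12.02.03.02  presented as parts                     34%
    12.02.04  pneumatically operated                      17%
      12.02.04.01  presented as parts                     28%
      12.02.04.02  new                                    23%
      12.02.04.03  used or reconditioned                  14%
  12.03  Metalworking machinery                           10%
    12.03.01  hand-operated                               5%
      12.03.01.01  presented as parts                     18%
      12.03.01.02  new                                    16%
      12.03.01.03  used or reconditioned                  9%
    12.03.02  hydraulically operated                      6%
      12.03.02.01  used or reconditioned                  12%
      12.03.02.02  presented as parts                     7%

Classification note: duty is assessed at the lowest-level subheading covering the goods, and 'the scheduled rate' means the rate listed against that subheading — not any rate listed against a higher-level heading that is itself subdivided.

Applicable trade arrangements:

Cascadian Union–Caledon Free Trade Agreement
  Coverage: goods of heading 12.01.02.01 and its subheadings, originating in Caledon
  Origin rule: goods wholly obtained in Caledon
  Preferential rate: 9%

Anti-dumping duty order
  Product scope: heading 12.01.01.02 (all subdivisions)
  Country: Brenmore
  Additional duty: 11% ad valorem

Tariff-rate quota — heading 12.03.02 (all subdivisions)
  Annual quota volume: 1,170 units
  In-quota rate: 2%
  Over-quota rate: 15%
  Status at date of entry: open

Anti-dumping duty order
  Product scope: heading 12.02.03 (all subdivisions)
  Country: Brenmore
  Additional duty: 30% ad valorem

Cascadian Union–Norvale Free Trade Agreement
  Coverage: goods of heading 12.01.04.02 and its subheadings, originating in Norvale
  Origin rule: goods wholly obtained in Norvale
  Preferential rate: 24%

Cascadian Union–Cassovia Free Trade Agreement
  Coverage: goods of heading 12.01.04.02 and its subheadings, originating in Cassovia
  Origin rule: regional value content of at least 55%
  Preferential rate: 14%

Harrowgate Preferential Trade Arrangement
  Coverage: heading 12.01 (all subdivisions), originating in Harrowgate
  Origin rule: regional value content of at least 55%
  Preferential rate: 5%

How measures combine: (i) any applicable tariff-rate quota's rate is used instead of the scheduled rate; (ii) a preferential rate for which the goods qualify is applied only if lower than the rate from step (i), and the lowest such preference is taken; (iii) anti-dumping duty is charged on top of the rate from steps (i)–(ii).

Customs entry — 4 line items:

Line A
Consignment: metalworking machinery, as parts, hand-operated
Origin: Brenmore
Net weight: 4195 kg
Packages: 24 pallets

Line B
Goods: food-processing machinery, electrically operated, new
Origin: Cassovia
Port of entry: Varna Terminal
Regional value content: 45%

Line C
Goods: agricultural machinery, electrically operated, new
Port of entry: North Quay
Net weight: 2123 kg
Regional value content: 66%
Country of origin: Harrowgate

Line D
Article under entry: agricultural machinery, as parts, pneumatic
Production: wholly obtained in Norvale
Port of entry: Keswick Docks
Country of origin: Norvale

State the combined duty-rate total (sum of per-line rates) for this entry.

Line A: metalworking → 12.03; hand-operated → 12.03.01; as parts → 12.03.01.01. Scheduled 18%. No special measure applies. → 18%.
Line B: food-processing → 12.02; electrically operated → 12.02.03; new → 12.02.03.01. Scheduled 24%. Cassovia agreement on 12.01.04.02: 12.02.03.01 not covered. → 24%.
Line C: agricultural → 12.01; electrically operated → 12.01.02; new → 12.01.02.01. Scheduled 24%. Harrowgate agreement on 12.01: RVC ≥ 55% → 5% available; preferential 5%. → 5%.
Line D: agricultural → 12.01; pneumatic → 12.01.04; as parts → 12.01.04.01. Scheduled 11%. Norvale agreement on 12.01.04.02: 12.01.04.01 not covered. → 11%.
Sum: 18% + 24% + 5% + 11% = 58%.

58%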